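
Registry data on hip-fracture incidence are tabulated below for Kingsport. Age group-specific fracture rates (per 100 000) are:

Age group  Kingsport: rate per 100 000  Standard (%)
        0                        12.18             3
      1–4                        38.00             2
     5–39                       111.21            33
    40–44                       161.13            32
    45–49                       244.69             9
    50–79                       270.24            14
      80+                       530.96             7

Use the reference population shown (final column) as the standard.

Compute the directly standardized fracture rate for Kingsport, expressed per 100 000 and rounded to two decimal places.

Standard weights: 0.03, 0.02, 0.33, 0.32, 0.09, 0.14, 0.07.
Standardized rate: 0.0300×12.18 + 0.0200×38.00 + 0.3300×111.21 + 0.3200×161.13 + 0.0900×244.69 + 0.1400×270.24 + 0.0700×530.96 = 186.4092 per 100 000.

186.41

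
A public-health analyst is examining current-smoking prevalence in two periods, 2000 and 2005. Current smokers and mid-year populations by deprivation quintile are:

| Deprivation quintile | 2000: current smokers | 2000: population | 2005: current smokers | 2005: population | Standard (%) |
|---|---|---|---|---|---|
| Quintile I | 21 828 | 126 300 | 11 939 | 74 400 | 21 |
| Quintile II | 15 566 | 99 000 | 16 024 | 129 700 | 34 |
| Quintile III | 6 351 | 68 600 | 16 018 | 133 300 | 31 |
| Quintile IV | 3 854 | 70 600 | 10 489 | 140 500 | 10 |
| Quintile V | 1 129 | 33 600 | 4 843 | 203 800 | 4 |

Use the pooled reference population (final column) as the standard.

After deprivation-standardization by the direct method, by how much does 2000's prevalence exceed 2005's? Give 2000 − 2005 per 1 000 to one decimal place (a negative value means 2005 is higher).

3.9

Deprivation-specific rates per 1 000 for 2000: 172.827, 157.232, 92.580, 54.589, 33.601.
For 2005: 160.470, 123.547, 120.165, 74.655, 23.763.
Standard weights: 0.21, 0.34, 0.31, 0.10, 0.04.
2000: 0.2100×172.827 + 0.3400×157.232 + 0.3100×92.580 + 0.1000×54.589 + 0.0400×33.601 = 125.2554 per 1 000.
2005: 0.2100×160.470 + 0.3400×123.547 + 0.3100×120.165 + 0.1000×74.655 + 0.0400×23.763 = 121.3718 per 1 000.
Difference = 125.2554 − 121.3718 = 3.8836.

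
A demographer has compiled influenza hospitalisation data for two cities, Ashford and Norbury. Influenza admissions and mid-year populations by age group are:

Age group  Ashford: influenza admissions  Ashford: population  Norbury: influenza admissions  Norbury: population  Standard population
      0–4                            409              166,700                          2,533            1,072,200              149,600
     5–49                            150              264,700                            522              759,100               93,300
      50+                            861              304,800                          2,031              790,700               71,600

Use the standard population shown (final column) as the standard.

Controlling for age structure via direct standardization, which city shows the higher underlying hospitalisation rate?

Age-specific rates per 100,000 for Ashford: 245.35, 56.67, 282.48.
For Norbury: 236.24, 68.77, 256.86.
Standard total = 314,500; weights = 0.4757, 0.2967, 0.2277.
Ashford: 0.4757×245.35 + 0.2967×56.67 + 0.2277×282.48 = 197.8290 per 100,000.
Norbury: 0.4757×236.24 + 0.2967×68.77 + 0.2277×256.86 = 191.2530 per 100,000.
The crude rates (192.88 vs 193.97) would put Norbury higher, but that reflects its age composition; once standardized to a common age structure, Ashford has the higher underlying rate.

Ashford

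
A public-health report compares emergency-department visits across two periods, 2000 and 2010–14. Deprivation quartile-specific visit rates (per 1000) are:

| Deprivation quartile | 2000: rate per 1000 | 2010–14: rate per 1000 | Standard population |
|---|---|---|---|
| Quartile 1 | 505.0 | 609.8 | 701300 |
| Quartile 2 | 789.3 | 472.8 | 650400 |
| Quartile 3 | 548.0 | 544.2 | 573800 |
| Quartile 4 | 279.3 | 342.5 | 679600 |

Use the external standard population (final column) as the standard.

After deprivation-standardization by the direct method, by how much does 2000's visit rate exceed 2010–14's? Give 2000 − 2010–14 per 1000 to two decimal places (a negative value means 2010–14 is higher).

Standard total = 2605100; weights = 0.2692, 0.2497, 0.2203, 0.2609.
2000: 0.2692×505.0 + 0.2497×789.3 + 0.2203×548.0 + 0.2609×279.3 = 526.5717 per 1000.
2010–14: 0.2692×609.8 + 0.2497×472.8 + 0.2203×544.2 + 0.2609×342.5 = 491.4156 per 1000.
Difference = 526.5717 − 491.4156 = 35.1561.

35.16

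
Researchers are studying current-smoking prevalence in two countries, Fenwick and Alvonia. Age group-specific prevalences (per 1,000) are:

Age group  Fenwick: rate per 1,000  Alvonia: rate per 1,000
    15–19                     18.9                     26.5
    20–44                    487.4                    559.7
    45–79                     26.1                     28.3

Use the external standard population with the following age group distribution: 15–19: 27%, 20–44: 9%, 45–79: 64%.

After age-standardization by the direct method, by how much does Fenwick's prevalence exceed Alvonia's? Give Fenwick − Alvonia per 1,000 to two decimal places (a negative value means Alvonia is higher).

Standard weights: 0.27, 0.09, 0.64.
Fenwick: 0.2700×18.9 + 0.0900×487.4 + 0.6400×26.1 = 65.6730 per 1,000.
Alvonia: 0.2700×26.5 + 0.0900×559.7 + 0.6400×28.3 = 75.6400 per 1,000.
Difference = 65.6730 − 75.6400 = -9.9670.

-9.97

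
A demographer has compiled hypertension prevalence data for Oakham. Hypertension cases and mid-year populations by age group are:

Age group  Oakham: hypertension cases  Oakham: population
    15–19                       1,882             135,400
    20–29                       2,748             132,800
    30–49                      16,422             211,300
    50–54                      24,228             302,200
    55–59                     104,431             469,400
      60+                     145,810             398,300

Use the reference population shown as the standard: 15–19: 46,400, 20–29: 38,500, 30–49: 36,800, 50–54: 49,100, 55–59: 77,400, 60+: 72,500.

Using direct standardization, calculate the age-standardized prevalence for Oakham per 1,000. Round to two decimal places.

162.14

Age-specific rates per 1,000 for Oakham: 13.900, 20.693, 77.719, 80.172, 222.478, 366.081.
Standard total = 320,700; weights = 0.1447, 0.1200, 0.1147, 0.1531, 0.2413, 0.2261.
Standardized rate: 0.1447×13.900 + 0.1200×20.693 + 0.1147×77.719 + 0.1531×80.172 + 0.2413×222.478 + 0.2261×366.081 = 162.1414 per 1,000.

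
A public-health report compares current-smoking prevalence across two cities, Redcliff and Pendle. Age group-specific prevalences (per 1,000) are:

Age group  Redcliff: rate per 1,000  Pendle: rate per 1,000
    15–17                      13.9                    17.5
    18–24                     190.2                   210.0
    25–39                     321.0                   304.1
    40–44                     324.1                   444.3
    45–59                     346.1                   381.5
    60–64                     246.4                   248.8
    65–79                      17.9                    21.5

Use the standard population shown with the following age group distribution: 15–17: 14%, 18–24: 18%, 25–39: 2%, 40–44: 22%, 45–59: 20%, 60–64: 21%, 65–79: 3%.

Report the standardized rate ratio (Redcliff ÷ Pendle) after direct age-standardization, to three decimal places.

Standard weights: 0.14, 0.18, 0.02, 0.22, 0.20, 0.21, 0.03.
Redcliff: 0.1400×13.9 + 0.1800×190.2 + 0.0200×321.0 + 0.2200×324.1 + 0.2000×346.1 + 0.2100×246.4 + 0.0300×17.9 = 235.4050 per 1,000.
Pendle: 0.1400×17.5 + 0.1800×210.0 + 0.0200×304.1 + 0.2200×444.3 + 0.2000×381.5 + 0.2100×248.8 + 0.0300×21.5 = 273.2710 per 1,000.
Ratio = 235.4050 ÷ 273.2710 = 0.86143.

0.861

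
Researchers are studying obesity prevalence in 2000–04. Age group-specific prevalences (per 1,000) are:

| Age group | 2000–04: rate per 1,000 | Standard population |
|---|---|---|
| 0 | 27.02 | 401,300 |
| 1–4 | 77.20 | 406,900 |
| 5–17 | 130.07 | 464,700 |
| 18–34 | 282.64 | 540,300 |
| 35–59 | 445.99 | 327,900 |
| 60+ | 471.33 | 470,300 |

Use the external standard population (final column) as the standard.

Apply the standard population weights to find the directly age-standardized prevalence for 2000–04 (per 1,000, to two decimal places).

Standard total = 2,611,400; weights = 0.1537, 0.1558, 0.1780, 0.2069, 0.1256, 0.1801.
Standardized rate: 0.1537×27.02 + 0.1558×77.20 + 0.1780×130.07 + 0.2069×282.64 + 0.1256×445.99 + 0.1801×471.33 = 238.6905 per 1,000.

238.69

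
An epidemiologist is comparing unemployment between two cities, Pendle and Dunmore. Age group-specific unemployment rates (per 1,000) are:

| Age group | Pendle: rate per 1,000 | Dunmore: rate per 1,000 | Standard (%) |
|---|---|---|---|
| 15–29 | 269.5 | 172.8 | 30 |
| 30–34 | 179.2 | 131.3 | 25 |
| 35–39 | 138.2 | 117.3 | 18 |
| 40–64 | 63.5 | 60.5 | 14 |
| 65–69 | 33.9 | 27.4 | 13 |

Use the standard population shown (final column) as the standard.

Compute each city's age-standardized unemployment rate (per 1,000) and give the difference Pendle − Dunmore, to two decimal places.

46.01

Standard weights: 0.30, 0.25, 0.18, 0.14, 0.13.
Pendle: 0.3000×269.5 + 0.2500×179.2 + 0.1800×138.2 + 0.1400×63.5 + 0.1300×33.9 = 163.8230 per 1,000.
Dunmore: 0.3000×172.8 + 0.2500×131.3 + 0.1800×117.3 + 0.1400×60.5 + 0.1300×27.4 = 117.8110 per 1,000.
Difference = 163.8230 − 117.8110 = 46.0120.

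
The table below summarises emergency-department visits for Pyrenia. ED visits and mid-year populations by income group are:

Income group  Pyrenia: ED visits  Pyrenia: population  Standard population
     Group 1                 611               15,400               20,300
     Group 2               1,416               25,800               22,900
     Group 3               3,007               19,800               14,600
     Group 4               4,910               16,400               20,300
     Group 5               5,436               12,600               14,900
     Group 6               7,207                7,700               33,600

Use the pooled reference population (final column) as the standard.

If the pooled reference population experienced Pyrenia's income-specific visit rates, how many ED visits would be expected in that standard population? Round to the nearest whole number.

48234

Income-specific rates per 1,000 for Pyrenia: 39.675, 54.884, 151.869, 299.390, 431.429, 935.974.
Expected ED visits = Σ (standard pop × income-specific rate ÷ 1,000)
= 20,300×39.675/1,000 + 22,900×54.884/1,000 + 14,600×151.869/1,000 + 20,300×299.390/1,000 + 14,900×431.429/1,000 + 33,600×935.974/1,000
= 805.41 + 1256.84 + 2217.28 + 6077.62 + 6428.29 + 31448.73 = 48234.16.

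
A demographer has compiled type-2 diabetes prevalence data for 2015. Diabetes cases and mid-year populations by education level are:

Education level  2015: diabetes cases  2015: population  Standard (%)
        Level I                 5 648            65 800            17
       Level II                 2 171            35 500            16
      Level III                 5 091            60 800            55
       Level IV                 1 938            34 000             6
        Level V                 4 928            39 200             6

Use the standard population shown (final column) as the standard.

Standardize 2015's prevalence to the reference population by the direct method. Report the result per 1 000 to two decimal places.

81.39

Education-specific rates per 1 000 for 2015: 85.836, 61.155, 83.734, 57.000, 125.714.
Standard weights: 0.17, 0.16, 0.55, 0.06, 0.06.
Standardized rate: 0.1700×85.836 + 0.1600×61.155 + 0.5500×83.734 + 0.0600×57.000 + 0.0600×125.714 = 81.3932 per 1 000.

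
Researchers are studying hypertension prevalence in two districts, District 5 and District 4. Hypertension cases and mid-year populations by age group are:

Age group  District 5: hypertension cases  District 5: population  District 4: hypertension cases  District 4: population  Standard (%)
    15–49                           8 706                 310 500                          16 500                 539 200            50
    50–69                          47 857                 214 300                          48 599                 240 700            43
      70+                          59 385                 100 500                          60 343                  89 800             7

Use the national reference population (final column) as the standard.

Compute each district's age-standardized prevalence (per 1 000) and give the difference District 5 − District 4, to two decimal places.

2.25

Age-specific rates per 1 000 for District 5: 28.039, 223.318, 590.896.
For District 4: 30.601, 201.907, 671.971.
Standard weights: 0.50, 0.43, 0.07.
District 5: 0.5000×28.039 + 0.4300×223.318 + 0.0700×590.896 = 151.4087 per 1 000.
District 4: 0.5000×30.601 + 0.4300×201.907 + 0.0700×671.971 = 149.1584 per 1 000.
Difference = 151.4087 − 149.1584 = 2.2503.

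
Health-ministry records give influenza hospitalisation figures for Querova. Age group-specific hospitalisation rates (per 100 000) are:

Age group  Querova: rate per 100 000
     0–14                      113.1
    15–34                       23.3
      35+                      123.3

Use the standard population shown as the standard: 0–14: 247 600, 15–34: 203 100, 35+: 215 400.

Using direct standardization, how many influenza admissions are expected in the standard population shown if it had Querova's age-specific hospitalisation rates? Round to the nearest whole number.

593

Expected influenza admissions = Σ (standard pop × age-specific rate ÷ 100 000)
= 247 600×113.1/100 000 + 203 100×23.3/100 000 + 215 400×123.3/100 000
= 280.04 + 47.32 + 265.59 = 592.95.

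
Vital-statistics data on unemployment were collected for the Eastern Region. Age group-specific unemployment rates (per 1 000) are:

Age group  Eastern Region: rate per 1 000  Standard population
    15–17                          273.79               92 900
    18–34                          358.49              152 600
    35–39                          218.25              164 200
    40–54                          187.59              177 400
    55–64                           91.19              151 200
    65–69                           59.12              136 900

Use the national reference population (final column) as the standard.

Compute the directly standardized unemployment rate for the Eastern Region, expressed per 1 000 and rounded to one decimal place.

195.5

Standard total = 875 200; weights = 0.1061, 0.1744, 0.1876, 0.2027, 0.1728, 0.1564.
Standardized rate: 0.1061×273.79 + 0.1744×358.49 + 0.1876×218.25 + 0.2027×187.59 + 0.1728×91.19 + 0.1564×59.12 = 195.5407 per 1 000.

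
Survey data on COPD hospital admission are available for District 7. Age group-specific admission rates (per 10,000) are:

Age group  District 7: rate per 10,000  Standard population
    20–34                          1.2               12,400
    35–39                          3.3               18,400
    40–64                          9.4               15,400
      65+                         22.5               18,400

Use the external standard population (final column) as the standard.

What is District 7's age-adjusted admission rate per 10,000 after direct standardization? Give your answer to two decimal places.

9.82

Standard total = 64,600; weights = 0.1920, 0.2848, 0.2384, 0.2848.
Standardized rate: 0.1920×1.2 + 0.2848×3.3 + 0.2384×9.4 + 0.2848×22.5 = 9.8198 per 10,000.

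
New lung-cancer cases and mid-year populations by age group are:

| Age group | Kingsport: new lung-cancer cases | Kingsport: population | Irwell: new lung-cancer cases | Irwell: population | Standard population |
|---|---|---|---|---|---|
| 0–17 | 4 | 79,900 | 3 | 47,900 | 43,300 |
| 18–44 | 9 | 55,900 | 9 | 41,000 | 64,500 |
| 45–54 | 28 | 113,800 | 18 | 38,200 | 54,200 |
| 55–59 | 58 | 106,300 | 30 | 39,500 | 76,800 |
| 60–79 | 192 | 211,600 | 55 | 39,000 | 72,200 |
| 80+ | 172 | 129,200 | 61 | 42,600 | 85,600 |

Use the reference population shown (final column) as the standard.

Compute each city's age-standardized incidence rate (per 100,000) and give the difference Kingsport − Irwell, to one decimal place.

-19.6

Age-specific rates per 100,000 for Kingsport: 5.01, 16.10, 24.60, 54.56, 90.74, 133.13.
For Irwell: 6.26, 21.95, 47.12, 75.95, 141.03, 143.19.
Standard total = 396,600; weights = 0.1092, 0.1626, 0.1367, 0.1936, 0.1820, 0.2158.
Kingsport: 0.1092×5.01 + 0.1626×16.10 + 0.1367×24.60 + 0.1936×54.56 + 0.1820×90.74 + 0.2158×133.13 = 62.3452 per 100,000.
Irwell: 0.1092×6.26 + 0.1626×21.95 + 0.1367×47.12 + 0.1936×75.95 + 0.1820×141.03 + 0.2158×143.19 = 81.9799 per 100,000.
Difference = 62.3452 − 81.9799 = -19.6347.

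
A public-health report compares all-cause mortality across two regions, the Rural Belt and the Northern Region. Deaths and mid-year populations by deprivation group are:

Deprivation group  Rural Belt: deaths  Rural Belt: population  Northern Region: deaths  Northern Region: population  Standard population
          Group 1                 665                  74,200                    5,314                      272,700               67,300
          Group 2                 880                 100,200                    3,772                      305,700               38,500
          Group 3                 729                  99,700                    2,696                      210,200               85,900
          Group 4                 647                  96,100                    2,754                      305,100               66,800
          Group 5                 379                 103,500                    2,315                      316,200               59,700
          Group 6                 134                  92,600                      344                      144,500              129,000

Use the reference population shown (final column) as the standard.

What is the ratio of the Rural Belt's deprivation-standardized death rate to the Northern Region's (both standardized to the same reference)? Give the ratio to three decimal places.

0.572

Deprivation-specific rates per 100,000 for the Rural Belt: 896.23, 878.24, 731.19, 673.26, 366.18, 144.71.
For the Northern Region: 1948.66, 1233.89, 1282.59, 902.65, 732.13, 238.06.
Standard total = 447,200; weights = 0.1505, 0.0861, 0.1921, 0.1494, 0.1335, 0.2885.
The Rural Belt: 0.1505×896.23 + 0.0861×878.24 + 0.1921×731.19 + 0.1494×673.26 + 0.1335×366.18 + 0.2885×144.71 = 542.1289 per 100,000.
The Northern Region: 0.1505×1948.66 + 0.0861×1233.89 + 0.1921×1282.59 + 0.1494×902.65 + 0.1335×732.13 + 0.2885×238.06 = 947.0921 per 100,000.
Ratio = 542.1289 ÷ 947.0921 = 0.57241.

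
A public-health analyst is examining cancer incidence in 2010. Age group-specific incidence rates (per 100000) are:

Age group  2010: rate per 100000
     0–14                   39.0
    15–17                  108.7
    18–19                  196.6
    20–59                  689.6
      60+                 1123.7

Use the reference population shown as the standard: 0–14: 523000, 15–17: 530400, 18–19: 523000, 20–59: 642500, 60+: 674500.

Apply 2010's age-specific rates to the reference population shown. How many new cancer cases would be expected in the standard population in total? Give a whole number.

13819

Expected new cancer cases = Σ (standard pop × age-specific rate ÷ 100000)
= 523000×39.0/100000 + 530400×108.7/100000 + 523000×196.6/100000 + 642500×689.6/100000 + 674500×1123.7/100000
= 203.97 + 576.54 + 1028.22 + 4430.68 + 7579.36 = 13818.77.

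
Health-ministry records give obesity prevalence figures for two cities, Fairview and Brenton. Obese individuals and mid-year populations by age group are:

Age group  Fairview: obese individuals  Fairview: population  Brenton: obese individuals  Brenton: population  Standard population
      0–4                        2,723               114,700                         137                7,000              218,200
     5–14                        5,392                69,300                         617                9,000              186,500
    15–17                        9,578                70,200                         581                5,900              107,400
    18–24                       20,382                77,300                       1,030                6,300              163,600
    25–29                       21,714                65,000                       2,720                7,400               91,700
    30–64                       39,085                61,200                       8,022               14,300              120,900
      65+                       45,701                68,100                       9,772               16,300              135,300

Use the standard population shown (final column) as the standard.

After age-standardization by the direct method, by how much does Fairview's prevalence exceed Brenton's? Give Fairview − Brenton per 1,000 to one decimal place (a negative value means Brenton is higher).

Age-specific rates per 1,000 for Fairview: 23.740, 77.807, 136.439, 263.674, 334.062, 638.644, 671.087.
For Brenton: 19.571, 68.556, 98.475, 163.492, 367.568, 560.979, 599.509.
Standard total = 1,023,600; weights = 0.2132, 0.1822, 0.1049, 0.1598, 0.0896, 0.1181, 0.1322.
Fairview: 0.2132×23.740 + 0.1822×77.807 + 0.1049×136.439 + 0.1598×263.674 + 0.0896×334.062 + 0.1181×638.644 + 0.1322×671.087 = 269.7588 per 1,000.
Brenton: 0.2132×19.571 + 0.1822×68.556 + 0.1049×98.475 + 0.1598×163.492 + 0.0896×367.568 + 0.1181×560.979 + 0.1322×599.509 = 231.5567 per 1,000.
Difference = 269.7588 − 231.5567 = 38.2021.

38.2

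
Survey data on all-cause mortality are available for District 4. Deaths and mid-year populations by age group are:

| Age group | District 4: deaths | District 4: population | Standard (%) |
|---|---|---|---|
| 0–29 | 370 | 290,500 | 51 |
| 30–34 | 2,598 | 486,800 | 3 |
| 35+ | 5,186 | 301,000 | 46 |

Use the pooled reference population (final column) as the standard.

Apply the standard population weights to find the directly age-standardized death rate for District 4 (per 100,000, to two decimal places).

Age-specific rates per 100,000 for District 4: 127.37, 533.69, 1722.92.
Standard weights: 0.51, 0.03, 0.46.
Standardized rate: 0.5100×127.37 + 0.0300×533.69 + 0.4600×1722.92 = 873.5125 per 100,000.

873.51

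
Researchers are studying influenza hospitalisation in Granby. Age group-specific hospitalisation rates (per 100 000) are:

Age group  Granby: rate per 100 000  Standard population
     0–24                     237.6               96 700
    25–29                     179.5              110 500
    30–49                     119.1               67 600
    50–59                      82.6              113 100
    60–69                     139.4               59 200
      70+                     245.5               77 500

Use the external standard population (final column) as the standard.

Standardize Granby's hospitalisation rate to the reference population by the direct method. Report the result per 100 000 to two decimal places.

166.76

Standard total = 524 600; weights = 0.1843, 0.2106, 0.1289, 0.2156, 0.1128, 0.1477.
Standardized rate: 0.1843×237.6 + 0.2106×179.5 + 0.1289×119.1 + 0.2156×82.6 + 0.1128×139.4 + 0.1477×245.5 = 166.7606 per 100 000.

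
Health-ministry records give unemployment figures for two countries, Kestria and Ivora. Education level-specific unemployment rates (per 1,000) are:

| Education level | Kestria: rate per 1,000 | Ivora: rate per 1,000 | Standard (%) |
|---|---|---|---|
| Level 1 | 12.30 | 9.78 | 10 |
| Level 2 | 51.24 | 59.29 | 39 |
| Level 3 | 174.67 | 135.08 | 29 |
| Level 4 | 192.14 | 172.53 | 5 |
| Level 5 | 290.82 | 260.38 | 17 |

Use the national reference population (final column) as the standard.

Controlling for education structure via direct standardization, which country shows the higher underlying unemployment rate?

Kestria

Standard weights: 0.10, 0.39, 0.29, 0.05, 0.17.
Kestria: 0.1000×12.30 + 0.3900×51.24 + 0.2900×174.67 + 0.0500×192.14 + 0.1700×290.82 = 130.9143 per 1,000.
Ivora: 0.1000×9.78 + 0.3900×59.29 + 0.2900×135.08 + 0.0500×172.53 + 0.1700×260.38 = 116.1654 per 1,000.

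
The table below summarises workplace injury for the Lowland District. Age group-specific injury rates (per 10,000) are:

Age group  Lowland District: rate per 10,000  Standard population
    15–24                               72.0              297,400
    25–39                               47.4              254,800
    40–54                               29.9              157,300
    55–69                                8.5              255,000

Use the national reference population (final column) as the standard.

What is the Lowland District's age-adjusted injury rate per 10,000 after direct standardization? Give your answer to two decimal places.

41.85

Standard total = 964,500; weights = 0.3083, 0.2642, 0.1631, 0.2644.
Standardized rate: 0.3083×72.0 + 0.2642×47.4 + 0.1631×29.9 + 0.2644×8.5 = 41.8466 per 10,000.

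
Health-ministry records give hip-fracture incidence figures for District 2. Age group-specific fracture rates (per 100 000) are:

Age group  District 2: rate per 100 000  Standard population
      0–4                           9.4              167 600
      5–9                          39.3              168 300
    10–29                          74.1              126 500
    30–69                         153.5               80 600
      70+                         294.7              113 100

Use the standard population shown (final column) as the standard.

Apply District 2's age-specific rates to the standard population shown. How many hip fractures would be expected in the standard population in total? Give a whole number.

Expected hip fractures = Σ (standard pop × age-specific rate ÷ 100 000)
= 167 600×9.4/100 000 + 168 300×39.3/100 000 + 126 500×74.1/100 000 + 80 600×153.5/100 000 + 113 100×294.7/100 000
= 15.75 + 66.14 + 93.74 + 123.72 + 333.31 = 632.66.

633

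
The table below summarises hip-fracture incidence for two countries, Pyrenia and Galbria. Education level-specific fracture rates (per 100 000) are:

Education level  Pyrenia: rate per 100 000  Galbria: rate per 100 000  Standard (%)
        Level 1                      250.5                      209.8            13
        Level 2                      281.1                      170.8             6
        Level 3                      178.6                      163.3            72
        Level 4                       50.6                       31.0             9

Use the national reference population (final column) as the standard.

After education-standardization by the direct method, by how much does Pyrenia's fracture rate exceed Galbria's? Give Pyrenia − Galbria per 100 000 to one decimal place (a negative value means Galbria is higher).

Standard weights: 0.13, 0.06, 0.72, 0.09.
Pyrenia: 0.1300×250.5 + 0.0600×281.1 + 0.7200×178.6 + 0.0900×50.6 = 182.5770 per 100 000.
Galbria: 0.1300×209.8 + 0.0600×170.8 + 0.7200×163.3 + 0.0900×31.0 = 157.8880 per 100 000.
Difference = 182.5770 − 157.8880 = 24.6890.

24.7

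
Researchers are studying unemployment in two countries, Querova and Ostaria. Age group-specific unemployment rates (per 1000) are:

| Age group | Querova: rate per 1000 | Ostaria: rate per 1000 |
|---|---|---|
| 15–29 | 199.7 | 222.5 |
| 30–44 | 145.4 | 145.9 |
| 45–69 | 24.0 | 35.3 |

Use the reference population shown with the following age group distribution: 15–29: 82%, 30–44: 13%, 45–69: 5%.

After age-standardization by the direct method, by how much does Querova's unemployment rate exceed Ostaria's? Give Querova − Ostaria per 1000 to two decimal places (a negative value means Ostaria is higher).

Standard weights: 0.82, 0.13, 0.05.
Querova: 0.8200×199.7 + 0.1300×145.4 + 0.0500×24.0 = 183.8560 per 1000.
Ostaria: 0.8200×222.5 + 0.1300×145.9 + 0.0500×35.3 = 203.1820 per 1000.
Difference = 183.8560 − 203.1820 = -19.3260.

-19.33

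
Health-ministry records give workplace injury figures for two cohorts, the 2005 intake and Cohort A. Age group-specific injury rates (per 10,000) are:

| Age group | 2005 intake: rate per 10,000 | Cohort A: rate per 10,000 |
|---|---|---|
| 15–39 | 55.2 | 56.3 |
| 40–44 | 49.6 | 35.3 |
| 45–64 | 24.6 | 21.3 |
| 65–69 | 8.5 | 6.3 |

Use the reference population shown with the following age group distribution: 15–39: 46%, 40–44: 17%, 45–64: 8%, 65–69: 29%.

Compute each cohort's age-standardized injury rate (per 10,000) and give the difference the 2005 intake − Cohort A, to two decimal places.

Standard weights: 0.46, 0.17, 0.08, 0.29.
The 2005 intake: 0.4600×55.2 + 0.1700×49.6 + 0.0800×24.6 + 0.2900×8.5 = 38.2570 per 10,000.
Cohort A: 0.4600×56.3 + 0.1700×35.3 + 0.0800×21.3 + 0.2900×6.3 = 35.4300 per 10,000.
Difference = 38.2570 − 35.4300 = 2.8270.

2.83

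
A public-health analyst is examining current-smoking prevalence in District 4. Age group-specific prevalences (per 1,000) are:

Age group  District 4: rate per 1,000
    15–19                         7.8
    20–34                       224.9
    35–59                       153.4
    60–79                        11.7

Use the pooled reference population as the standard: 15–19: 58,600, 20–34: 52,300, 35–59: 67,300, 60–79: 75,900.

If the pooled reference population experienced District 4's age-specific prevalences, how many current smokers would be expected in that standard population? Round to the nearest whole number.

Expected current smokers = Σ (standard pop × age-specific rate ÷ 1,000)
= 58,600×7.8/1,000 + 52,300×224.9/1,000 + 67,300×153.4/1,000 + 75,900×11.7/1,000
= 457.08 + 11762.27 + 10323.82 + 888.03 = 23431.20.

23431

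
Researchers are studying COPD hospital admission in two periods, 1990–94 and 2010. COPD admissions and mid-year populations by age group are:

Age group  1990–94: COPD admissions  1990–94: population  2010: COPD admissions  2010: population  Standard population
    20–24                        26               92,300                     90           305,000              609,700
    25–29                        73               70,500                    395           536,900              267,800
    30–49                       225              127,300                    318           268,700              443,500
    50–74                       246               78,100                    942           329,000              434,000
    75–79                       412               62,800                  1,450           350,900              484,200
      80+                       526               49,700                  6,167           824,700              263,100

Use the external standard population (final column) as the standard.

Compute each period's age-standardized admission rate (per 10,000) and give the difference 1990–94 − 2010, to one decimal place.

Age-specific rates per 10,000 for 1990–94: 2.82, 10.35, 17.67, 31.50, 65.61, 105.84.
For 2010: 2.95, 7.36, 11.83, 28.63, 41.32, 74.78.
Standard total = 2,502,300; weights = 0.2437, 0.1070, 0.1772, 0.1734, 0.1935, 0.1051.
1990–94: 0.2437×2.82 + 0.1070×10.35 + 0.1772×17.67 + 0.1734×31.50 + 0.1935×65.61 + 0.1051×105.84 = 34.2127 per 10,000.
2010: 0.2437×2.95 + 0.1070×7.36 + 0.1772×11.83 + 0.1734×28.63 + 0.1935×41.32 + 0.1051×74.78 = 24.4283 per 10,000.
Difference = 34.2127 − 24.4283 = 9.7844.

9.8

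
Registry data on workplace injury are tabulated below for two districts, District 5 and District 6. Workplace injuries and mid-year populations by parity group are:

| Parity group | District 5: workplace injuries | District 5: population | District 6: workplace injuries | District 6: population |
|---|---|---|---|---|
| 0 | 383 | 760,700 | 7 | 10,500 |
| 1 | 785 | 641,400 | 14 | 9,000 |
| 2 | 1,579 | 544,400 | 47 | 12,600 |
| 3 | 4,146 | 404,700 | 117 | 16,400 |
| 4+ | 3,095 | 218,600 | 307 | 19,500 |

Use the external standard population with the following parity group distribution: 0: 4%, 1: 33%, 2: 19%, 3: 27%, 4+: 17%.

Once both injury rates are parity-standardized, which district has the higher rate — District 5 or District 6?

Parity-specific rates per 10,000 for District 5: 5.03, 12.24, 29.00, 102.45, 141.58.
For District 6: 6.67, 15.56, 37.30, 71.34, 157.44.
Standard weights: 0.04, 0.33, 0.19, 0.27, 0.17.
District 5: 0.0400×5.03 + 0.3300×12.24 + 0.1900×29.00 + 0.2700×102.45 + 0.1700×141.58 = 61.4806 per 10,000.
District 6: 0.0400×6.67 + 0.3300×15.56 + 0.1900×37.30 + 0.2700×71.34 + 0.1700×157.44 = 58.5136 per 10,000.
The crude rates (38.87 vs 72.35) would put District 6 higher, but that reflects its parity composition; once standardized to a common parity structure, District 5 has the higher underlying rate.

District 5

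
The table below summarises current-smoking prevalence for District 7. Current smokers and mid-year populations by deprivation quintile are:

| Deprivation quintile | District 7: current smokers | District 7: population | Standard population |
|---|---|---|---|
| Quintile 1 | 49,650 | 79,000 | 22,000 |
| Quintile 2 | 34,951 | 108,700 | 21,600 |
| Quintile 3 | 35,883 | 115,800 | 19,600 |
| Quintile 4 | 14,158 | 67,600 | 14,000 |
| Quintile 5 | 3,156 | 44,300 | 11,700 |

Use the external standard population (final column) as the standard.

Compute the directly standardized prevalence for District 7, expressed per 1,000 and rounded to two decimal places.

Deprivation-specific rates per 1,000 for District 7: 628.481, 321.536, 309.870, 209.438, 71.242.
Standard total = 88,900; weights = 0.2475, 0.2430, 0.2205, 0.1575, 0.1316.
Standardized rate: 0.2475×628.481 + 0.2430×321.536 + 0.2205×309.870 + 0.1575×209.438 + 0.1316×71.242 = 344.3294 per 1,000.

344.33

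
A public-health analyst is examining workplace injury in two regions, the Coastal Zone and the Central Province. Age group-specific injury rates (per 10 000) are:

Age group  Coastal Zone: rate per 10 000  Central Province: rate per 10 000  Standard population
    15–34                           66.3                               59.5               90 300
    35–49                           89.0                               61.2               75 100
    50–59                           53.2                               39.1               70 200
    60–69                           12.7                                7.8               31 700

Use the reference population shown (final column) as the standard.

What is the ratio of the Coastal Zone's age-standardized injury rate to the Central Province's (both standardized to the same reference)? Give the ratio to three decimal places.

Standard total = 267 300; weights = 0.3378, 0.2810, 0.2626, 0.1186.
The Coastal Zone: 0.3378×66.3 + 0.2810×89.0 + 0.2626×53.2 + 0.1186×12.7 = 62.8807 per 10 000.
The Central Province: 0.3378×59.5 + 0.2810×61.2 + 0.2626×39.1 + 0.1186×7.8 = 48.4888 per 10 000.
Ratio = 62.8807 ÷ 48.4888 = 1.29681.

1.297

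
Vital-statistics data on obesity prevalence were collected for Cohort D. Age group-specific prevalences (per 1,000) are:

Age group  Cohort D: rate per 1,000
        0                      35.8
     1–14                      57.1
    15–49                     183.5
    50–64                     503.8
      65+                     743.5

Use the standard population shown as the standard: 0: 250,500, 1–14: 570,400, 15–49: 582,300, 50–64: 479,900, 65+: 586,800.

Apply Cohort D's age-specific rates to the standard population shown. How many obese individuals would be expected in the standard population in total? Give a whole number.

Expected obese individuals = Σ (standard pop × age-specific rate ÷ 1,000)
= 250,500×35.8/1,000 + 570,400×57.1/1,000 + 582,300×183.5/1,000 + 479,900×503.8/1,000 + 586,800×743.5/1,000
= 8967.90 + 32569.84 + 106852.05 + 241773.62 + 436285.80 = 826449.21.

826449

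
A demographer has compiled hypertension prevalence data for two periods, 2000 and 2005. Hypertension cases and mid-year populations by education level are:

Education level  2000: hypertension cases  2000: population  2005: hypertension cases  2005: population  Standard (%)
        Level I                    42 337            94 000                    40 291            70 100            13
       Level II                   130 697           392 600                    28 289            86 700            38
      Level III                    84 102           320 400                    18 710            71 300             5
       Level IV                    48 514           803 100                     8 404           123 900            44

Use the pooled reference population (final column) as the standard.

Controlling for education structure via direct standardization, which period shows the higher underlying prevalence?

Education-specific rates per 1 000 for 2000: 450.394, 332.901, 262.491, 60.408.
For 2005: 574.765, 326.286, 262.412, 67.829.
Standard weights: 0.13, 0.38, 0.05, 0.44.
2000: 0.1300×450.394 + 0.3800×332.901 + 0.0500×262.491 + 0.4400×60.408 = 224.7579 per 1 000.
2005: 0.1300×574.765 + 0.3800×326.286 + 0.0500×262.412 + 0.4400×67.829 = 241.6734 per 1 000.

2005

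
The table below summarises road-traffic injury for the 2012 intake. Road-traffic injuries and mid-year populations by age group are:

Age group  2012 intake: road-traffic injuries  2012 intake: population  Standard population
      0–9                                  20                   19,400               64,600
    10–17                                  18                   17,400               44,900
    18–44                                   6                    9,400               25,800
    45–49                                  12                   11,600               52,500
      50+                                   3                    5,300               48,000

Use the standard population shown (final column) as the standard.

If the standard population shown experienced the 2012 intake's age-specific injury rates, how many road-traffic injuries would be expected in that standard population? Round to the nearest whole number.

211

Age-specific rates per 100,000 for the 2012 intake: 103.09, 103.45, 63.83, 103.45, 56.60.
Expected road-traffic injuries = Σ (standard pop × age-specific rate ÷ 100,000)
= 64,600×103.09/100,000 + 44,900×103.45/100,000 + 25,800×63.83/100,000 + 52,500×103.45/100,000 + 48,000×56.60/100,000
= 66.60 + 46.45 + 16.47 + 54.31 + 27.17 = 210.99.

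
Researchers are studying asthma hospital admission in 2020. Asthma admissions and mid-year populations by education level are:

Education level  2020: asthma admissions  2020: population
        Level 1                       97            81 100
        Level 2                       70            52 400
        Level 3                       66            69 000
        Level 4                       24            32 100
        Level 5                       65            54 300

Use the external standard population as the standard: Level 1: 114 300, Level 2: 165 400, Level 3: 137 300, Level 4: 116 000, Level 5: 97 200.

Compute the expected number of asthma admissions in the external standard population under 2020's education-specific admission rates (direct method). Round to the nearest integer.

692

Education-specific rates per 10 000 for 2020: 11.96, 13.36, 9.57, 7.48, 11.97.
Expected asthma admissions = Σ (standard pop × education-specific rate ÷ 10 000)
= 114 300×11.96/10 000 + 165 400×13.36/10 000 + 137 300×9.57/10 000 + 116 000×7.48/10 000 + 97 200×11.97/10 000
= 136.71 + 220.95 + 131.33 + 86.73 + 116.35 = 692.08.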